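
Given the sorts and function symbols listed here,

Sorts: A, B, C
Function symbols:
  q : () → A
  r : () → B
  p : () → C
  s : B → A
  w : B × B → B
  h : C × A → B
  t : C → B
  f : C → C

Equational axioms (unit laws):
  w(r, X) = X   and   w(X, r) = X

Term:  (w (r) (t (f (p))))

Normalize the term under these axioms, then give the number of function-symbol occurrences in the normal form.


size = 3

1. (w (r) (t (f (p))))  →  (t (f (p)))
normal form: (t (f (p)))


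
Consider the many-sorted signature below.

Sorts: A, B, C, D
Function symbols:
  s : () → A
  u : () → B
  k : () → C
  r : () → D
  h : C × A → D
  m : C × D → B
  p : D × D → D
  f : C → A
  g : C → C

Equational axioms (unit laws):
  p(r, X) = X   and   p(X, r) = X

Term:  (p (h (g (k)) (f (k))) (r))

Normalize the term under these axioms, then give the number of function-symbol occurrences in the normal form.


size = 5

1. (p (h (g (k)) (f (k))) (r))  →  (h (g (k)) (f (k)))
normal form: (h (g (k)) (f (k)))


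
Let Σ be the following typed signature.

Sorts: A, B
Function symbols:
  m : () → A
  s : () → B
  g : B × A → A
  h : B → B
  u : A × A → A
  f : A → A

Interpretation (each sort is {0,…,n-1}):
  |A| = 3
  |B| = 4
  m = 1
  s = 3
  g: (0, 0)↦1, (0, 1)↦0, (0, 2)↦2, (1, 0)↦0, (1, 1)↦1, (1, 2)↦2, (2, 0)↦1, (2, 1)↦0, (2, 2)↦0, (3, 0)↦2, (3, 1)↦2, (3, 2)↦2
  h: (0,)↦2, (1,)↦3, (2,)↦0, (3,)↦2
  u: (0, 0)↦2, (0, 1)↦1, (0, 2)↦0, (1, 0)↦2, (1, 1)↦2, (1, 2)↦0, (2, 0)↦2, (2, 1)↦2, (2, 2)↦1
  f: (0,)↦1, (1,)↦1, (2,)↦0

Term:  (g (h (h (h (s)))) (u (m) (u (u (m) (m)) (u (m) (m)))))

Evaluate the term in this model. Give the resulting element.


value = 0

  s = 3
  (h (s)) = h(3,) = 2
  (h (h (s))) = h(2,) = 0
  (h (h (h (s)))) = h(0,) = 2
  m = 1
  m = 1
  m = 1
  (u (m) (m)) = u(1, 1) = 2
  m = 1
  m = 1
  (u (m) (m)) = u(1, 1) = 2
  (u (u (m) (m)) (u (m) (m))) = u(2, 2) = 1
  (u (m) (u (u (m) (m)) (u (m) (m)))) = u(1, 1) = 2
  (g (h (h (h (s)))) (u (m) (u (u (m) (m)) (u (m) (m))))) = g(2, 2) = 0


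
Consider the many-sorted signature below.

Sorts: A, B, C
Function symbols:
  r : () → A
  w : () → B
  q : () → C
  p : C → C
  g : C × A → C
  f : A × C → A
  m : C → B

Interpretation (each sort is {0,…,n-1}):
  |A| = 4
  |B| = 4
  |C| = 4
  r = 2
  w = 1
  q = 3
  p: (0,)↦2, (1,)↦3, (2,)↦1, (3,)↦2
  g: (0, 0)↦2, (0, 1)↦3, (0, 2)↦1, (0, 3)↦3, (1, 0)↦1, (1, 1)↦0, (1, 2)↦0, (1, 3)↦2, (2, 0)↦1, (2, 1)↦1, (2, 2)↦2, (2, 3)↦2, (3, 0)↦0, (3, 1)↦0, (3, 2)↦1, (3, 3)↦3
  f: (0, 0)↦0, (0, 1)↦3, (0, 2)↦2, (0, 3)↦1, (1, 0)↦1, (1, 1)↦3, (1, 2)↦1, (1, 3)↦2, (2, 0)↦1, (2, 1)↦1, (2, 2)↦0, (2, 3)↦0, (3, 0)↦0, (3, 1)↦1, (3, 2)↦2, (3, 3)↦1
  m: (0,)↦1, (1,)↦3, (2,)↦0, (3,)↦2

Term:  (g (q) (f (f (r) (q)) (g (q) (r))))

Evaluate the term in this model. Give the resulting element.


value = 3

  q = 3
  r = 2
  q = 3
  (f (r) (q)) = f(2, 3) = 0
  q = 3
  r = 2
  (g (q) (r)) = g(3, 2) = 1
  (f (f (r) (q)) (g (q) (r))) = f(0, 1) = 3
  (g (q) (f (f (r) (q)) (g (q) (r)))) = g(3, 3) = 3


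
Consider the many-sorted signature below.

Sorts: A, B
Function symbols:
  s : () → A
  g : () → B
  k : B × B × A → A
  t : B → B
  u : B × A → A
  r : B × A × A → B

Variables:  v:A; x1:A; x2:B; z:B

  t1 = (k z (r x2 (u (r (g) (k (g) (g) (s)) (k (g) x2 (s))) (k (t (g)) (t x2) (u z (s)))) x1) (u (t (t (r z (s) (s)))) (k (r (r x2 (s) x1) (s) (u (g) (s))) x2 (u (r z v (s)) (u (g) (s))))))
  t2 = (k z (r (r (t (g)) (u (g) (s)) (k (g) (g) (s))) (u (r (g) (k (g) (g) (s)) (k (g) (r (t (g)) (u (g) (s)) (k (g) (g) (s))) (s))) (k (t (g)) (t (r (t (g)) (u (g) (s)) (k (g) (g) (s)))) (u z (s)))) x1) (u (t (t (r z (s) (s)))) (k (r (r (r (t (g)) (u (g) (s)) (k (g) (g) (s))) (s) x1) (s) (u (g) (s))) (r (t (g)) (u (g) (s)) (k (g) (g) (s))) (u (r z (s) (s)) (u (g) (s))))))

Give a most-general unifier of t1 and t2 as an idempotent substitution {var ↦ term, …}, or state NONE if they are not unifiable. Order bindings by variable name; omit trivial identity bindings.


{v ↦ (s), x2 ↦ (r (t (g)) (u (g) (s)) (k (g) (g) (s)))}


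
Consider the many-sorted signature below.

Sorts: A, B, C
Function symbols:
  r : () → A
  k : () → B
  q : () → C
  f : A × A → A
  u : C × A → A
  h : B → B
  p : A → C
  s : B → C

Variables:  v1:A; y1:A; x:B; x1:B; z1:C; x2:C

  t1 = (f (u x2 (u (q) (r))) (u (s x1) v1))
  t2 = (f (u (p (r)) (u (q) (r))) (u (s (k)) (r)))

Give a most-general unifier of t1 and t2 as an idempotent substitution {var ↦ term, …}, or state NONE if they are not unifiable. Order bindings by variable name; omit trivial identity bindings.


{v1 ↦ (r), x1 ↦ (k), x2 ↦ (p (r))}


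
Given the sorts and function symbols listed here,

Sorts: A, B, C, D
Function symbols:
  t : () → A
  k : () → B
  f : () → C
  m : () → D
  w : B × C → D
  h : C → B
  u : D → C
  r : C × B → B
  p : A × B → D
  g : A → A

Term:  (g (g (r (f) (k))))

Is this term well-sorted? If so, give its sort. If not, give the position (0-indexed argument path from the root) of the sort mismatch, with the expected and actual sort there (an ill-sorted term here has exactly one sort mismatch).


ill-sorted at position [0, 0]: expected A, got B

      (f) : C
      (k) : B
    (r (f) (k)) : B
  (g (r (f) (k))) : ✗ arg 0 at [0, 0] has sort B, expected A


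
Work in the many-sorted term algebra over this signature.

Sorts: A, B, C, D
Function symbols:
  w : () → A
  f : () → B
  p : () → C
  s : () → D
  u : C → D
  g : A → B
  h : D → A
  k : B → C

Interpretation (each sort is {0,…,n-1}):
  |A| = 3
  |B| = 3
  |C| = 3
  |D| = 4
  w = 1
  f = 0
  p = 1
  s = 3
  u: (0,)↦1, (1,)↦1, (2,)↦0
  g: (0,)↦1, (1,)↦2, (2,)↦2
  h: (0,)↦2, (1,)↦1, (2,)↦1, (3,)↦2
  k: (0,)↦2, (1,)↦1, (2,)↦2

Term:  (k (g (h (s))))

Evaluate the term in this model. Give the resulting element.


  s = 3
  (h (s)) = h(3,) = 2
  (g (h (s))) = g(2,) = 2
  (k (g (h (s)))) = k(2,) = 2

value = 2


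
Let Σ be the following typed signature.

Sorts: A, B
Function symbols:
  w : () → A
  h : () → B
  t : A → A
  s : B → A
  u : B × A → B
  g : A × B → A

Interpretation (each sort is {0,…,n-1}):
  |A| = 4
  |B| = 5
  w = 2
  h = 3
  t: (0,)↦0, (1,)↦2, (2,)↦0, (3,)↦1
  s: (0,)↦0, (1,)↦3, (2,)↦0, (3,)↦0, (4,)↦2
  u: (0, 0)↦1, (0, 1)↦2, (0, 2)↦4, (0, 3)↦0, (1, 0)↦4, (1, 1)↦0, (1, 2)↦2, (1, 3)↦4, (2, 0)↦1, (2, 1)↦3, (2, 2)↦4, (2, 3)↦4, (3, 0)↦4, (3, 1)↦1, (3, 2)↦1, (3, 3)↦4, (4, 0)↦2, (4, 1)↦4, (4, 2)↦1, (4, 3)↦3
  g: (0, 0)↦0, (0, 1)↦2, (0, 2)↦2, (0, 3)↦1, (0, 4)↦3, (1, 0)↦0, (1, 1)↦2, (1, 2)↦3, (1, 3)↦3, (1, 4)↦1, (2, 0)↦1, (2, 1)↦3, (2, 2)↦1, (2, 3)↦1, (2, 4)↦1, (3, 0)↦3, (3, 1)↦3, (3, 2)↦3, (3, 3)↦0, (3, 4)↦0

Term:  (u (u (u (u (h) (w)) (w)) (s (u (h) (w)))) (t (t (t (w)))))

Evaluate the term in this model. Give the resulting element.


  h = 3
  w = 2
  (u (h) (w)) = u(3, 2) = 1
  w = 2
  (u (u (h) (w)) (w)) = u(1, 2) = 2
  h = 3
  w = 2
  (u (h) (w)) = u(3, 2) = 1
  (s (u (h) (w))) = s(1,) = 3
  (u (u (u (h) (w)) (w)) (s (u (h) (w)))) = u(2, 3) = 4
  w = 2
  (t (w)) = t(2,) = 0
  (t (t (w))) = t(0,) = 0
  (t (t (t (w)))) = t(0,) = 0
  (u (u (u (u (h) (w)) (w)) (s (u (h) (w)))) (t (t (t (w))))) = u(4, 0) = 2

value = 2


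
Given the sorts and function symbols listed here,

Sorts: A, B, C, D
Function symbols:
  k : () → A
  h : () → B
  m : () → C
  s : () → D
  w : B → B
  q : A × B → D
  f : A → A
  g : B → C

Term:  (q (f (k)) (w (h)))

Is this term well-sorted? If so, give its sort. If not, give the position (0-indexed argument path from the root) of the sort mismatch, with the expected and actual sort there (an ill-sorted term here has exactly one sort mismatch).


well-sorted; sort = D

    (k) : A
  (f (k)) : A
    (h) : B
  (w (h)) : B
(q (f (k)) (w (h))) : D


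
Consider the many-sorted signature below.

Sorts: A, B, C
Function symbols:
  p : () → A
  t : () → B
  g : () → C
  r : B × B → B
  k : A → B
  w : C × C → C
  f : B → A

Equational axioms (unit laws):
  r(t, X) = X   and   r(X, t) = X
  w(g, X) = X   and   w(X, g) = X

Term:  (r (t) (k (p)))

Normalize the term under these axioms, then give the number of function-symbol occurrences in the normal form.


size = 2

1. (r (t) (k (p)))  →  (k (p))
normal form: (k (p))


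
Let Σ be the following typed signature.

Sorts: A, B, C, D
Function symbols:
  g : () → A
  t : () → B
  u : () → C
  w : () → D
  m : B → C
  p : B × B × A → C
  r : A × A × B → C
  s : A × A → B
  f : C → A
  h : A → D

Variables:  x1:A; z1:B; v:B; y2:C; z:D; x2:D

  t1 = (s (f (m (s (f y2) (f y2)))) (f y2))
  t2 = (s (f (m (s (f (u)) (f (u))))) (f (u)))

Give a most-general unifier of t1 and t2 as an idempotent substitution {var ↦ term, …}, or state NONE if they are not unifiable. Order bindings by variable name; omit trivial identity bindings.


{y2 ↦ (u)}


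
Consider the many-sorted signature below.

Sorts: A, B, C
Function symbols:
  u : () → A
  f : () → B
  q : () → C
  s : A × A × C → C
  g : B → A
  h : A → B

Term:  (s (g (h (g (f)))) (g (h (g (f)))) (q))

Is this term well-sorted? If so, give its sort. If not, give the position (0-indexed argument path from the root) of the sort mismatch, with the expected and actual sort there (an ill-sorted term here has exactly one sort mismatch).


well-sorted; sort = C

        (f) : B
      (g (f)) : A
    (h (g (f))) : B
  (g (h (g (f)))) : A
        (f) : B
      (g (f)) : A
    (h (g (f))) : B
  (g (h (g (f)))) : A
  (q) : C
(s (g (h (g (f)))) (g (h (g (f)))) (q)) : C


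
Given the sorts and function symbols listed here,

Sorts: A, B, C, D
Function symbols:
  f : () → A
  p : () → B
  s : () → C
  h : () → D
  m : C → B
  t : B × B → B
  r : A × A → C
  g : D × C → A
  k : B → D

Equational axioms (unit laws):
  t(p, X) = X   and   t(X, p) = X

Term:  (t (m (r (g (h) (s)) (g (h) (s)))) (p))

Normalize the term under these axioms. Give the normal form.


1. (t (m (r (g (h) (s)) (g (h) (s)))) (p))  →  (m (r (g (h) (s)) (g (h) (s))))

normal form = (m (r (g (h) (s)) (g (h) (s))))


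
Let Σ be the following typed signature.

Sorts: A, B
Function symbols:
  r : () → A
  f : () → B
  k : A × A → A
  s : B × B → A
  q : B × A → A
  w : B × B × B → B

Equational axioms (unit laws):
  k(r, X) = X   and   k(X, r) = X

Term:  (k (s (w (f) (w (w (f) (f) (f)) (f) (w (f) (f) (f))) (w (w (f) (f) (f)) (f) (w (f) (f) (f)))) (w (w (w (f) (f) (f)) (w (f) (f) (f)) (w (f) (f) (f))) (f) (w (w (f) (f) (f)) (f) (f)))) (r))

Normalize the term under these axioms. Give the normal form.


normal form = (s (w (f) (w (w (f) (f) (f)) (f) (w (f) (f) (f))) (w (w (f) (f) (f)) (f) (w (f) (f) (f)))) (w (w (w (f) (f) (f)) (w (f) (f) (f)) (w (f) (f) (f))) (f) (w (w (f) (f) (f)) (f) (f))))

1. (k (s (w (f) (w (w (f) (f) (f)) (f) (w (f) (f) (f))) (w (w (f) (f) (f)) (f) (w (f) (f) (f)))) (w (w (w (f) (f) (f)) (w (f) (f) (f)) (w (f) (f) (f))) (f) (w (w (f) (f) (f)) (f) (f)))) (r))  →  (s (w (f) (w (w (f) (f) (f)) (f) (w (f) (f) (f))) (w (w (f) (f) (f)) (f) (w (f) (f) (f)))) (w (w (w (f) (f) (f)) (w (f) (f) (f)) (w (f) (f) (f))) (f) (w (w (f) (f) (f)) (f) (f))))


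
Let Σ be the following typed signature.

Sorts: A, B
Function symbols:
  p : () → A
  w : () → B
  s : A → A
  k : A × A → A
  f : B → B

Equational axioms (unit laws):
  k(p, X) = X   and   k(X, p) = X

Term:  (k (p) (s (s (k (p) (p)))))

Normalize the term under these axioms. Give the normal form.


normal form = (s (s (p)))

1. (k (p) (s (s (k (p) (p)))))  →  (s (s (k (p) (p))))
2. (s (s (k (p) (p))))  →  (s (s (p)))


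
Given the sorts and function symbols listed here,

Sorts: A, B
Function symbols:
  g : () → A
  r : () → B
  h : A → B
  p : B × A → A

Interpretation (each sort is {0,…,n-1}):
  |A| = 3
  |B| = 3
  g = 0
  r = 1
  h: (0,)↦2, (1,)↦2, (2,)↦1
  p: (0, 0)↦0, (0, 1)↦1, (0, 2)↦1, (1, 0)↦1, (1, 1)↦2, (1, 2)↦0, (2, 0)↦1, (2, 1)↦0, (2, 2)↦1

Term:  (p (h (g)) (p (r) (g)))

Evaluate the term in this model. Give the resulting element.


  g = 0
  (h (g)) = h(0,) = 2
  r = 1
  g = 0
  (p (r) (g)) = p(1, 0) = 1
  (p (h (g)) (p (r) (g))) = p(2, 1) = 0

value = 0


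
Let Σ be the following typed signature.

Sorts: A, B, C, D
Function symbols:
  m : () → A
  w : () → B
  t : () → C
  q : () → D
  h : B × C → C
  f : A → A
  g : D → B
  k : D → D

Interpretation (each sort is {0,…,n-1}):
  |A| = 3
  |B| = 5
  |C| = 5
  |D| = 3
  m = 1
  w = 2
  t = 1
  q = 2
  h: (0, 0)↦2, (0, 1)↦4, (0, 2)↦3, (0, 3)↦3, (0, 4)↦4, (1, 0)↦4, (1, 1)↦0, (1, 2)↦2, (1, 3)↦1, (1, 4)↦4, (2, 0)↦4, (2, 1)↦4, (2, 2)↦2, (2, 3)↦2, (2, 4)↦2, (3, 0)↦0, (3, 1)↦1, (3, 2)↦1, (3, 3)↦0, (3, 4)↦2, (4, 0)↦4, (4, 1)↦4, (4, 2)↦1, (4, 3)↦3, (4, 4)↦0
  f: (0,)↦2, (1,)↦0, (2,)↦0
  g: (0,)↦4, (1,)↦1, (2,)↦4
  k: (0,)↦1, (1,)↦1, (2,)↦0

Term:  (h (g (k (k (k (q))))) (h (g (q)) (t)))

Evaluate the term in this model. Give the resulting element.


value = 4

  q = 2
  (k (q)) = k(2,) = 0
  (k (k (q))) = k(0,) = 1
  (k (k (k (q)))) = k(1,) = 1
  (g (k (k (k (q))))) = g(1,) = 1
  q = 2
  (g (q)) = g(2,) = 4
  t = 1
  (h (g (q)) (t)) = h(4, 1) = 4
  (h (g (k (k (k (q))))) (h (g (q)) (t))) = h(1, 4) = 4


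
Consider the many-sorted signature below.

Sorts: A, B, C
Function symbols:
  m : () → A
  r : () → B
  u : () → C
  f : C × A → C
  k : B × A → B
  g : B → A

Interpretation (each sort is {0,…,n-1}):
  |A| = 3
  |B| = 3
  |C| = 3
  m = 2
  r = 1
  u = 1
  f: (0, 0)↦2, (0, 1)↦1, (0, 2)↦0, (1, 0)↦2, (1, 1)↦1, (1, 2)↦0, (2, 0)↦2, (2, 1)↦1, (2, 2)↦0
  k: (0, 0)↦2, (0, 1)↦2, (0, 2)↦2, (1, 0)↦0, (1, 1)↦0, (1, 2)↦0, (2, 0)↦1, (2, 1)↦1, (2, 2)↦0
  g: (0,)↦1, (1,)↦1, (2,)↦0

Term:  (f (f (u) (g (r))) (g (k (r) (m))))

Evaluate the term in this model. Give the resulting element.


  u = 1
  r = 1
  (g (r)) = g(1,) = 1
  (f (u) (g (r))) = f(1, 1) = 1
  r = 1
  m = 2
  (k (r) (m)) = k(1, 2) = 0
  (g (k (r) (m))) = g(0,) = 1
  (f (f (u) (g (r))) (g (k (r) (m)))) = f(1, 1) = 1

value = 1


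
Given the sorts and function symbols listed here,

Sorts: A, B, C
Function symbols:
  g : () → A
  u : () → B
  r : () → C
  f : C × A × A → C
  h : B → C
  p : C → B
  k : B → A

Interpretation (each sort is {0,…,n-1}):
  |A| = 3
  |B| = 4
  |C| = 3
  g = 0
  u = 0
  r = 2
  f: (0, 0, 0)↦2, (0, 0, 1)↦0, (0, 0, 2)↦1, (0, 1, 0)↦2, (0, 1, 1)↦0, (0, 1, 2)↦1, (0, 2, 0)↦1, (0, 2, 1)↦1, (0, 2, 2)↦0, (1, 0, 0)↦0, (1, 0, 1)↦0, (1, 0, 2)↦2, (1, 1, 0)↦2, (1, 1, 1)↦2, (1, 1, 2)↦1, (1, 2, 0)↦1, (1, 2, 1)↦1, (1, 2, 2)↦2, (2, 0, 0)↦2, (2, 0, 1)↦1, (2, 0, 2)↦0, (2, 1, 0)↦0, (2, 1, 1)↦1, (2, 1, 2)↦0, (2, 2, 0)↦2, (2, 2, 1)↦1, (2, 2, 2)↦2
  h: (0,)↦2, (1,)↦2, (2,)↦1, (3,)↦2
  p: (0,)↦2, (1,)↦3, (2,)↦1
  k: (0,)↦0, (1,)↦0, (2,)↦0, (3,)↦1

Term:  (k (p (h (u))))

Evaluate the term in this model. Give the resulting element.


value = 0

  u = 0
  (h (u)) = h(0,) = 2
  (p (h (u))) = p(2,) = 1
  (k (p (h (u)))) = k(1,) = 0


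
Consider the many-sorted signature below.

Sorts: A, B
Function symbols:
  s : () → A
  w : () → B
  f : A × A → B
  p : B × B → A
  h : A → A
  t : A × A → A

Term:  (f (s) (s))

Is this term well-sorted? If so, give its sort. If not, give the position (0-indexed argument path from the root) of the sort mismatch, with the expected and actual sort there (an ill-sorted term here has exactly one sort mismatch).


  (s) : A
  (s) : A
(f (s) (s)) : B

well-sorted; sort = B


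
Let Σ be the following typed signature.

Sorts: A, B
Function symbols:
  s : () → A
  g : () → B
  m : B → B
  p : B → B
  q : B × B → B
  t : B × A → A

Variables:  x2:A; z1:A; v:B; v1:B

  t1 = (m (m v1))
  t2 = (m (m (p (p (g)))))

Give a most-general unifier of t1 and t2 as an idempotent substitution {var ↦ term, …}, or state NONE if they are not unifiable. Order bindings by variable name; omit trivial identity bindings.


{v1 ↦ (p (p (g)))}


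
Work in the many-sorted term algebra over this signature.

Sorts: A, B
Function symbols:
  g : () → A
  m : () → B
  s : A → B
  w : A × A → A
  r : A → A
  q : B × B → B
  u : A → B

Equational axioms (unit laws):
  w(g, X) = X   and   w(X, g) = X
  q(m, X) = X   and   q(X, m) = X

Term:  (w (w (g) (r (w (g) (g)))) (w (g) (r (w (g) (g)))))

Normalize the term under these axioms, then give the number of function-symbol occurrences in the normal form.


size = 5

1. (w (w (g) (r (w (g) (g)))) (w (g) (r (w (g) (g)))))  →  (w (r (w (g) (g))) (w (g) (r (w (g) (g)))))
2. (w (r (w (g) (g))) (w (g) (r (w (g) (g)))))  →  (w (r (g)) (w (g) (r (w (g) (g)))))
3. (w (r (g)) (w (g) (r (w (g) (g)))))  →  (w (r (g)) (r (w (g) (g))))
4. (w (r (g)) (r (w (g) (g))))  →  (w (r (g)) (r (g)))
normal form: (w (r (g)) (r (g)))


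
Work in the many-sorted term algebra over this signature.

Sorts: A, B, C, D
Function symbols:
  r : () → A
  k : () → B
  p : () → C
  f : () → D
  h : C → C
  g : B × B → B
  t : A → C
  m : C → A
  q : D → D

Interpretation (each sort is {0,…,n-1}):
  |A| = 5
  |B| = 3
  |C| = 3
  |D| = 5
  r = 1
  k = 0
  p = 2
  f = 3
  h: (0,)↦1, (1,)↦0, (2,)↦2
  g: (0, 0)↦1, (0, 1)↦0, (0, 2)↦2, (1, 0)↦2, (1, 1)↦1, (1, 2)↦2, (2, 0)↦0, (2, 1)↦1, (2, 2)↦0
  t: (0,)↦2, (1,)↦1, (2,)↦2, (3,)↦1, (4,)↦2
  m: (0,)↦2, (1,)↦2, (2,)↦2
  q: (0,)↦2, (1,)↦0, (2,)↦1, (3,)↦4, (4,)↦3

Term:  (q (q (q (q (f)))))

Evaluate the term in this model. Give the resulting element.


  f = 3
  (q (f)) = q(3,) = 4
  (q (q (f))) = q(4,) = 3
  (q (q (q (f)))) = q(3,) = 4
  (q (q (q (q (f))))) = q(4,) = 3

value = 3


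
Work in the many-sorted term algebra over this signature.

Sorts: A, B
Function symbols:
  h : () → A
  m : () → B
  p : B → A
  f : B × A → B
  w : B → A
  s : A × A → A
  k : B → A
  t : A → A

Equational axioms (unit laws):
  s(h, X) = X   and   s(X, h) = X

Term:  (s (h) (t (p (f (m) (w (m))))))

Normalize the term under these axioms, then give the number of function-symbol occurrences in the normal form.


1. (s (h) (t (p (f (m) (w (m))))))  →  (t (p (f (m) (w (m)))))
normal form: (t (p (f (m) (w (m)))))

size = 6


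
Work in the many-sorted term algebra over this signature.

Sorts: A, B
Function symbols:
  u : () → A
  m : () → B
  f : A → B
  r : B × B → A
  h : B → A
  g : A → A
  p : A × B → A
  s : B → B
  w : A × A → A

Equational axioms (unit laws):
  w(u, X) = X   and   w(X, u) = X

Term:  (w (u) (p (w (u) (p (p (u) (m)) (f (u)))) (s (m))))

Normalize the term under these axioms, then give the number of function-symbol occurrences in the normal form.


1. (w (u) (p (w (u) (p (p (u) (m)) (f (u)))) (s (m))))  →  (p (w (u) (p (p (u) (m)) (f (u)))) (s (m)))
2. (p (w (u) (p (p (u) (m)) (f (u)))) (s (m)))  →  (p (p (p (u) (m)) (f (u))) (s (m)))
normal form: (p (p (p (u) (m)) (f (u))) (s (m)))

size = 9


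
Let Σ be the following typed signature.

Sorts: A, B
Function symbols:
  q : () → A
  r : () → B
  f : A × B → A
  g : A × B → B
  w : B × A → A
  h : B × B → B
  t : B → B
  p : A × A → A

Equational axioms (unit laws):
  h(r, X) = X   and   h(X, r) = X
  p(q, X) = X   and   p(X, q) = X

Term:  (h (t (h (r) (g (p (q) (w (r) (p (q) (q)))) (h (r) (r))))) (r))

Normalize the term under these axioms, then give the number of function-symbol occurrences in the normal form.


1. (h (t (h (r) (g (p (q) (w (r) (p (q) (q)))) (h (r) (r))))) (r))  →  (t (h (r) (g (p (q) (w (r) (p (q) (q)))) (h (r) (r)))))
2. (t (h (r) (g (p (q) (w (r) (p (q) (q)))) (h (r) (r)))))  →  (t (g (p (q) (w (r) (p (q) (q)))) (h (r) (r))))
3. (t (g (p (q) (w (r) (p (q) (q)))) (h (r) (r))))  →  (t (g (w (r) (p (q) (q))) (h (r) (r))))
4. (t (g (w (r) (p (q) (q))) (h (r) (r))))  →  (t (g (w (r) (q)) (h (r) (r))))
5. (t (g (w (r) (q)) (h (r) (r))))  →  (t (g (w (r) (q)) (r)))
normal form: (t (g (w (r) (q)) (r)))

size = 6


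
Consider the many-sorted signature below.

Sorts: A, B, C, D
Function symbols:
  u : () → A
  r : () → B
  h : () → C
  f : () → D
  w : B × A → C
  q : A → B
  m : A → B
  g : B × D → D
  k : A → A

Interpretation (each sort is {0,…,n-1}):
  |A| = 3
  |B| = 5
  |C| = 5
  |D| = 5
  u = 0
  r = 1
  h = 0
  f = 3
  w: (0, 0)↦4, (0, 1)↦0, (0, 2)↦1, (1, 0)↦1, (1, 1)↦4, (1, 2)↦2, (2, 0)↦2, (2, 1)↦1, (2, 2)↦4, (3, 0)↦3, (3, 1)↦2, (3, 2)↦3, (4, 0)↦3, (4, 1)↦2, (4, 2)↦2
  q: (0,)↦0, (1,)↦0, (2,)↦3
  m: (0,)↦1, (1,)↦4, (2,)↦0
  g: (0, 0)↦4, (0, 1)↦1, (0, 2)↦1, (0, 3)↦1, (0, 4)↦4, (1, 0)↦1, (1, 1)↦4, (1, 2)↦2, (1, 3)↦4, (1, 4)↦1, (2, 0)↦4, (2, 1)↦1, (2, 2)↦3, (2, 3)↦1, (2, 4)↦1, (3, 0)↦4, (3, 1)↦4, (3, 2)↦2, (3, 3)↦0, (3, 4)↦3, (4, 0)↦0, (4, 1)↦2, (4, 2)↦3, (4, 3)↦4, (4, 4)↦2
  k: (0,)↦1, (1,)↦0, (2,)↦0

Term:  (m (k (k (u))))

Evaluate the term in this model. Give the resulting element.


value = 1

  u = 0
  (k (u)) = k(0,) = 1
  (k (k (u))) = k(1,) = 0
  (m (k (k (u)))) = m(0,) = 1


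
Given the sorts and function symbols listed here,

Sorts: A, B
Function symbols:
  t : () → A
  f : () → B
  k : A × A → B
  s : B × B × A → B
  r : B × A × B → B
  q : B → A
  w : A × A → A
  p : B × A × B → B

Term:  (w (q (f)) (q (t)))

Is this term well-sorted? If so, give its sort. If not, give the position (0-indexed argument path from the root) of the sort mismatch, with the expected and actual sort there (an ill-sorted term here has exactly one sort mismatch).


    (f) : B
  (q (f)) : A
    (t) : A
  (q (t)) : ✗ arg 0 at [1, 0] has sort A, expected B

ill-sorted at position [1, 0]: expected B, got A


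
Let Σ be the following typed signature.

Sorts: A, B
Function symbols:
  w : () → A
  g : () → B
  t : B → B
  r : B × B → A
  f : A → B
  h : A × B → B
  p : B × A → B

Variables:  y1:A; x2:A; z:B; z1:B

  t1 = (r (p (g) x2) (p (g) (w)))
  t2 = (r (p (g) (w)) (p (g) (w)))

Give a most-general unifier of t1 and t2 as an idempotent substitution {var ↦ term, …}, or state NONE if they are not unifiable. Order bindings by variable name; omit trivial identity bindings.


{x2 ↦ (w)}


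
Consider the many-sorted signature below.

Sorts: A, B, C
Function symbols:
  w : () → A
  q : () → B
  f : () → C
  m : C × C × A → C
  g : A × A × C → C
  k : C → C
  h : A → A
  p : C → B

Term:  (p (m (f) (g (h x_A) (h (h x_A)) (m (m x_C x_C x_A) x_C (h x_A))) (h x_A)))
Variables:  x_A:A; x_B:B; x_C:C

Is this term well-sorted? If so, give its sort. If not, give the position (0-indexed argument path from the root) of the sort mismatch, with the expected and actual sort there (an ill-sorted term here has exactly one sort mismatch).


well-sorted; sort = B

    (f) : C
        x_A : A
      (h x_A) : A
          x_A : A
        (h x_A) : A
      (h (h x_A)) : A
          x_C : C
          x_C : C
          x_A : A
        (m x_C x_C x_A) : C
        x_C : C
          x_A : A
        (h x_A) : A
      (m (m x_C x_C x_A) x_C (h x_A)) : C
    (g (h x_A) (h (h x_A)) (m (m x_C x_C x_A) x_C (h x_A))) : C
      x_A : A
    (h x_A) : A
  (m (f) (g (h x_A) (h (h x_A)) (m (m x_C x_C x_A) x_C (h x_A))) (h x_A)) : C
(p (m (f) (g (h x_A) (h (h x_A)) (m (m x_C x_C x_A) x_C (h x_A))) (h x_A))) : B


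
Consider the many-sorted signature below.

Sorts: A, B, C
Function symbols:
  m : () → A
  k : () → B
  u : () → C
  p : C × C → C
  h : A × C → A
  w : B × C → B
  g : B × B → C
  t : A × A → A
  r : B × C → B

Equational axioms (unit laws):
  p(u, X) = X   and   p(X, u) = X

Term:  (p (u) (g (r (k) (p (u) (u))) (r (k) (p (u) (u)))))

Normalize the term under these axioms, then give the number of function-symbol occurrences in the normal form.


1. (p (u) (g (r (k) (p (u) (u))) (r (k) (p (u) (u)))))  →  (g (r (k) (p (u) (u))) (r (k) (p (u) (u))))
2. (g (r (k) (p (u) (u))) (r (k) (p (u) (u))))  →  (g (r (k) (u)) (r (k) (p (u) (u))))
3. (g (r (k) (u)) (r (k) (p (u) (u))))  →  (g (r (k) (u)) (r (k) (u)))
normal form: (g (r (k) (u)) (r (k) (u)))

size = 7


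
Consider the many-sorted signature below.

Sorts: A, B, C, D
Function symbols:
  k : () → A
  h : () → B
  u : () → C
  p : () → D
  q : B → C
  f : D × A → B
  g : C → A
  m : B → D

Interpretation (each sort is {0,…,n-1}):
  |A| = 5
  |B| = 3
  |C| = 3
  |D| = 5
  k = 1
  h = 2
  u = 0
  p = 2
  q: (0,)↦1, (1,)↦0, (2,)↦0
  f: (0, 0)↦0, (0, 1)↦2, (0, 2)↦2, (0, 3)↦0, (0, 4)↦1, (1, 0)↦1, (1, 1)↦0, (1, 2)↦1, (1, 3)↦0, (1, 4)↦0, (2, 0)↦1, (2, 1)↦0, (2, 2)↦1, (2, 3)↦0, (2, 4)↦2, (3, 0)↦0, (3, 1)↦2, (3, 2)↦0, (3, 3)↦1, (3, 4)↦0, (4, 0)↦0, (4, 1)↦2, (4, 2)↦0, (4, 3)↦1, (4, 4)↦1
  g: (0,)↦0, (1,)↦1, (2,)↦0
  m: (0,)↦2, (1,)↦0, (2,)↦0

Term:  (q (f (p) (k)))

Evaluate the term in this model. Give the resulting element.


  p = 2
  k = 1
  (f (p) (k)) = f(2, 1) = 0
  (q (f (p) (k))) = q(0,) = 1

value = 1


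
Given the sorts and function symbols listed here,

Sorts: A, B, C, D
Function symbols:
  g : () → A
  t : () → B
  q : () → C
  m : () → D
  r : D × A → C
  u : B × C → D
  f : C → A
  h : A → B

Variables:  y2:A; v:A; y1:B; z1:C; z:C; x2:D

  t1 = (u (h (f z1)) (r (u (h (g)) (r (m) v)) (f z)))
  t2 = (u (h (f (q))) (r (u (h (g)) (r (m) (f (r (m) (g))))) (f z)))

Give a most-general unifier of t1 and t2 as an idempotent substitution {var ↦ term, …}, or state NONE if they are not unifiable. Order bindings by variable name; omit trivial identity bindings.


{v ↦ (f (r (m) (g))), z1 ↦ (q)}


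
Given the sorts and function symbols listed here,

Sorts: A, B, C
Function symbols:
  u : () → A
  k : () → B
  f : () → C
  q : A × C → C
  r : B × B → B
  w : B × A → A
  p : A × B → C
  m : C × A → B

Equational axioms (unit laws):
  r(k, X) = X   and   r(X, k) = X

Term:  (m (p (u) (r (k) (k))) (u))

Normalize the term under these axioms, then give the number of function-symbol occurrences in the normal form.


size = 5

1. (m (p (u) (r (k) (k))) (u))  →  (m (p (u) (k)) (u))
normal form: (m (p (u) (k)) (u))


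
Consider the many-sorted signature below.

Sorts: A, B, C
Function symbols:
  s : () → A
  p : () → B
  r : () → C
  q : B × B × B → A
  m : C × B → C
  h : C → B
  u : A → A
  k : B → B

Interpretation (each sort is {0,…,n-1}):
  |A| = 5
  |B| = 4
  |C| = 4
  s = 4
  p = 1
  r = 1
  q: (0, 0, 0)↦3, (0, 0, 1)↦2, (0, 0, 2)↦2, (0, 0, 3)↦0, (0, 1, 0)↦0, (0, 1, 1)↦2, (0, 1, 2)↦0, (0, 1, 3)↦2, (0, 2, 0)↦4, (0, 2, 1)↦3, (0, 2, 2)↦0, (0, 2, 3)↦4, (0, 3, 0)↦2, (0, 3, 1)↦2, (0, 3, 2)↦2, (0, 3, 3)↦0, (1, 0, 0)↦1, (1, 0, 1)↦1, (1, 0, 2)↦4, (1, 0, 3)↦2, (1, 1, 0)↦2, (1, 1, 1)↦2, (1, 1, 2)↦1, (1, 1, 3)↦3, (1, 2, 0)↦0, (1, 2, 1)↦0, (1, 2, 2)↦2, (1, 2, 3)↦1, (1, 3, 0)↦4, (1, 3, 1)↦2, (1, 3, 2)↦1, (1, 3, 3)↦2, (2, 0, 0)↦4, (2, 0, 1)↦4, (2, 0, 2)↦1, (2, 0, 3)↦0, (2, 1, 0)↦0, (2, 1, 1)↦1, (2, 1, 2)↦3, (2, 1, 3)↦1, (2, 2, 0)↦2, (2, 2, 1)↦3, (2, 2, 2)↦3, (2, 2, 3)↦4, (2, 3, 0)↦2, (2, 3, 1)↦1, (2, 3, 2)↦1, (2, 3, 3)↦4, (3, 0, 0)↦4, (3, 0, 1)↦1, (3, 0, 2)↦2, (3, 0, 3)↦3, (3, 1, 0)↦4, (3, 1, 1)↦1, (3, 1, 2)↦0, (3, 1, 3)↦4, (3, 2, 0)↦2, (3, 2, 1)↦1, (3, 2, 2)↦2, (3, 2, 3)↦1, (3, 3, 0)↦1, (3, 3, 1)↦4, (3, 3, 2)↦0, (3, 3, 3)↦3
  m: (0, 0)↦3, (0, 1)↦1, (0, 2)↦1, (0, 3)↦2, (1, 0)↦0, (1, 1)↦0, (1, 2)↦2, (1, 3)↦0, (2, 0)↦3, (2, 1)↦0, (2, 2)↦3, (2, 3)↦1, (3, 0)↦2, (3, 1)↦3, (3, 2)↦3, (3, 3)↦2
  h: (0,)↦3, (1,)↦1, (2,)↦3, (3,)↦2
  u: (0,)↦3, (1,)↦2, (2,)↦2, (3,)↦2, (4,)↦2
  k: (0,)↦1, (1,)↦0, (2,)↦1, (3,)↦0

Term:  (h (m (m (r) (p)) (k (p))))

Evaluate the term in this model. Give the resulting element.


  r = 1
  p = 1
  (m (r) (p)) = m(1, 1) = 0
  p = 1
  (k (p)) = k(1,) = 0
  (m (m (r) (p)) (k (p))) = m(0, 0) = 3
  (h (m (m (r) (p)) (k (p)))) = h(3,) = 2

value = 2


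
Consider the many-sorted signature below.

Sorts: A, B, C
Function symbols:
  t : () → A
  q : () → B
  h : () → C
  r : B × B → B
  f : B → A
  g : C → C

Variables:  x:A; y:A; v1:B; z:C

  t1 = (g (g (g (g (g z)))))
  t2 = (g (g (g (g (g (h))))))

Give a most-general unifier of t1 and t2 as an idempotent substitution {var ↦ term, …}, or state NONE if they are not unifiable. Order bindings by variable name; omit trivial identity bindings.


{z ↦ (h)}


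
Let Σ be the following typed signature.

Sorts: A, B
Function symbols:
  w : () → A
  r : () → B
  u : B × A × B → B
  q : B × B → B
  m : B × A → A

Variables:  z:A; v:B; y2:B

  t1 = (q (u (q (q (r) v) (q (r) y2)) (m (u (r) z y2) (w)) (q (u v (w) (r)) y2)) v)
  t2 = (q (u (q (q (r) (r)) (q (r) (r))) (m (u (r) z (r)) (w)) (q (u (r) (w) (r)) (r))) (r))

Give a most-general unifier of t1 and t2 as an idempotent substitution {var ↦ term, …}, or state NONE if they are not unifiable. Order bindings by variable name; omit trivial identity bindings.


{v ↦ (r), y2 ↦ (r)}


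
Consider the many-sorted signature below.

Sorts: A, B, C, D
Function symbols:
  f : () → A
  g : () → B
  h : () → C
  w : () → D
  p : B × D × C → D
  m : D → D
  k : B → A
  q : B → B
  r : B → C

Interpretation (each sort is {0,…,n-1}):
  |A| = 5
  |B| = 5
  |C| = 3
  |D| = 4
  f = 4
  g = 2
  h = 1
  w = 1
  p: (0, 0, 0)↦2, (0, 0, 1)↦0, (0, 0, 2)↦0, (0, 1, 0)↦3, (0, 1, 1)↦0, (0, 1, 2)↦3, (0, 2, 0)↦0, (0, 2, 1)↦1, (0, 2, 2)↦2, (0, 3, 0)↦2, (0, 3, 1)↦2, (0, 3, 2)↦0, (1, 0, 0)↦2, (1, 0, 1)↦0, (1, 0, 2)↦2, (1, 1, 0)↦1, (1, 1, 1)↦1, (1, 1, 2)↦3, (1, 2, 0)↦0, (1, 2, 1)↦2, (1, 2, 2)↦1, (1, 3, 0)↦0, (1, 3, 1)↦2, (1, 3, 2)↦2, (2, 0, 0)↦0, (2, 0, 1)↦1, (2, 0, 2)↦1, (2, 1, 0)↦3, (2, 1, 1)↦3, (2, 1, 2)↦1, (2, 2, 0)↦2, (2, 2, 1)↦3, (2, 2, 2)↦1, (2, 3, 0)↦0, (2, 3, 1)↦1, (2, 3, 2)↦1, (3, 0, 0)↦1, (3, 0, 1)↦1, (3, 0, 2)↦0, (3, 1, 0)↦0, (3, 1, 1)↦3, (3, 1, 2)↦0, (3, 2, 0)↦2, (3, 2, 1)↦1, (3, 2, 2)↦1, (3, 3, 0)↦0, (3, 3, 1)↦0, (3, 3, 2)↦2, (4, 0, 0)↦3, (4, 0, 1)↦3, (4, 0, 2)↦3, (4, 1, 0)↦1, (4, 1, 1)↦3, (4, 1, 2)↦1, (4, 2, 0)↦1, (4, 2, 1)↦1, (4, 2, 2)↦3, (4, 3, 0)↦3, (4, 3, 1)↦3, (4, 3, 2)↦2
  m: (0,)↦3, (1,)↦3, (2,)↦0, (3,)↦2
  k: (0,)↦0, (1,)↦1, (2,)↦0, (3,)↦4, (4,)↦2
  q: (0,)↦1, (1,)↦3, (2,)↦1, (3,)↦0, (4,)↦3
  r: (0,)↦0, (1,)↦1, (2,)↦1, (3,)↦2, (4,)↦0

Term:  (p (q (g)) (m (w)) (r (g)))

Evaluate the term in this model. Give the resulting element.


value = 2

  g = 2
  (q (g)) = q(2,) = 1
  w = 1
  (m (w)) = m(1,) = 3
  g = 2
  (r (g)) = r(2,) = 1
  (p (q (g)) (m (w)) (r (g))) = p(1, 3, 1) = 2


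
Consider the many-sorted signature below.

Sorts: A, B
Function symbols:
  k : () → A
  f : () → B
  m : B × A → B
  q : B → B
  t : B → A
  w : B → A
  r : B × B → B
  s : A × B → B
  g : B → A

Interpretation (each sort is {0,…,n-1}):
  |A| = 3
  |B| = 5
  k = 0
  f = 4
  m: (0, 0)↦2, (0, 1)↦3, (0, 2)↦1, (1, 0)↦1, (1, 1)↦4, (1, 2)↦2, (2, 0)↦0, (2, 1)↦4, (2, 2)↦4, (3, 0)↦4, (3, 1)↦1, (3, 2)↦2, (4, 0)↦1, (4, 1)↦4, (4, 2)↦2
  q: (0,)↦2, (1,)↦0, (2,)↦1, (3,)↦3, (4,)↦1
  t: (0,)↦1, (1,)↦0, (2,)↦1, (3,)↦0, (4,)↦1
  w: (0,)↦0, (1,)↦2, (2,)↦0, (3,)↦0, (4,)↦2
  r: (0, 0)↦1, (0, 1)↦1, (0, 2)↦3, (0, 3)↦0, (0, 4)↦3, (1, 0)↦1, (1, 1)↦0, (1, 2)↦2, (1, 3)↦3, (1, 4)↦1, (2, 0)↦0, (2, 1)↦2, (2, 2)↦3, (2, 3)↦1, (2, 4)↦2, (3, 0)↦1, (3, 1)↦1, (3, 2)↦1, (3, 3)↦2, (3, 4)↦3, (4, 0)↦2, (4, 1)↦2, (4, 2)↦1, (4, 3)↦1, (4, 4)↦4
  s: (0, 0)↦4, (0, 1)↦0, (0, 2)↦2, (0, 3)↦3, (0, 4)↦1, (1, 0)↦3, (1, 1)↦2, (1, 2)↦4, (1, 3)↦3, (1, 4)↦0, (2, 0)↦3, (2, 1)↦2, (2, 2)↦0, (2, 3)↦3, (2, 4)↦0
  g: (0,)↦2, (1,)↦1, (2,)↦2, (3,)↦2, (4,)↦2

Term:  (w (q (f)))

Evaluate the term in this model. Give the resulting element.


  f = 4
  (q (f)) = q(4,) = 1
  (w (q (f))) = w(1,) = 2

value = 2


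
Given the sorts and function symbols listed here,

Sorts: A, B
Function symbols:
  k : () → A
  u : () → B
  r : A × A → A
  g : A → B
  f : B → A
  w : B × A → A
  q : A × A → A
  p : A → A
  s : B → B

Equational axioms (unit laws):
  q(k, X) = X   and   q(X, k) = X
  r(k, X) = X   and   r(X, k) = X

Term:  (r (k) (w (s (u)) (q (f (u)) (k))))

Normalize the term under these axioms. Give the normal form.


normal form = (w (s (u)) (f (u)))

1. (r (k) (w (s (u)) (q (f (u)) (k))))  →  (w (s (u)) (q (f (u)) (k)))
2. (w (s (u)) (q (f (u)) (k)))  →  (w (s (u)) (f (u)))


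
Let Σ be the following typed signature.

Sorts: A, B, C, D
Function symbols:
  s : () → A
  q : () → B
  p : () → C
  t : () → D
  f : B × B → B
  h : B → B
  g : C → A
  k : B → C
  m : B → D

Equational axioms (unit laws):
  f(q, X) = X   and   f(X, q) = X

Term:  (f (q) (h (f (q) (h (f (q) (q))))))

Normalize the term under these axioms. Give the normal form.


normal form = (h (h (q)))

1. (f (q) (h (f (q) (h (f (q) (q))))))  →  (h (f (q) (h (f (q) (q)))))
2. (h (f (q) (h (f (q) (q)))))  →  (h (h (f (q) (q))))
3. (h (h (f (q) (q))))  →  (h (h (q)))


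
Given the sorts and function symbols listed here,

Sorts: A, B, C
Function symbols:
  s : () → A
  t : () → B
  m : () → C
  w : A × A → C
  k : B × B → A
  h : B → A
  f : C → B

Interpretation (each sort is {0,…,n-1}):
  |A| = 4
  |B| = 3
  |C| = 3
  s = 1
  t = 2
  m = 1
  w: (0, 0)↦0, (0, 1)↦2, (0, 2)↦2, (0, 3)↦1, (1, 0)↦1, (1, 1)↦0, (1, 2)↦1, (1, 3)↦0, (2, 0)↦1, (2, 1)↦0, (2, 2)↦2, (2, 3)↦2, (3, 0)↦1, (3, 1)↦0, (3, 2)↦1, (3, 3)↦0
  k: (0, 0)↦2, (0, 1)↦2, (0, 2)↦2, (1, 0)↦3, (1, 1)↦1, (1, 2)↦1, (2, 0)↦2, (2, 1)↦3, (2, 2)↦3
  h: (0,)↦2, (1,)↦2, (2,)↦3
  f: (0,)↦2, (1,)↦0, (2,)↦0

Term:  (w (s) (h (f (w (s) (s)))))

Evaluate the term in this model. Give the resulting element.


value = 0

  s = 1
  s = 1
  s = 1
  (w (s) (s)) = w(1, 1) = 0
  (f (w (s) (s))) = f(0,) = 2
  (h (f (w (s) (s)))) = h(2,) = 3
  (w (s) (h (f (w (s) (s))))) = w(1, 3) = 0


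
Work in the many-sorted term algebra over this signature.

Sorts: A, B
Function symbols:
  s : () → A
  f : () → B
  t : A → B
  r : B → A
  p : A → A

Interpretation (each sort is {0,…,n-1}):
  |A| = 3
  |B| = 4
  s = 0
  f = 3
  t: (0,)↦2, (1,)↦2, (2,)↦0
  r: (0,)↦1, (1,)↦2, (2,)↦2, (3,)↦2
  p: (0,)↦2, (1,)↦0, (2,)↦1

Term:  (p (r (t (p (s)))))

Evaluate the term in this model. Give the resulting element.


  s = 0
  (p (s)) = p(0,) = 2
  (t (p (s))) = t(2,) = 0
  (r (t (p (s)))) = r(0,) = 1
  (p (r (t (p (s))))) = p(1,) = 0

value = 0


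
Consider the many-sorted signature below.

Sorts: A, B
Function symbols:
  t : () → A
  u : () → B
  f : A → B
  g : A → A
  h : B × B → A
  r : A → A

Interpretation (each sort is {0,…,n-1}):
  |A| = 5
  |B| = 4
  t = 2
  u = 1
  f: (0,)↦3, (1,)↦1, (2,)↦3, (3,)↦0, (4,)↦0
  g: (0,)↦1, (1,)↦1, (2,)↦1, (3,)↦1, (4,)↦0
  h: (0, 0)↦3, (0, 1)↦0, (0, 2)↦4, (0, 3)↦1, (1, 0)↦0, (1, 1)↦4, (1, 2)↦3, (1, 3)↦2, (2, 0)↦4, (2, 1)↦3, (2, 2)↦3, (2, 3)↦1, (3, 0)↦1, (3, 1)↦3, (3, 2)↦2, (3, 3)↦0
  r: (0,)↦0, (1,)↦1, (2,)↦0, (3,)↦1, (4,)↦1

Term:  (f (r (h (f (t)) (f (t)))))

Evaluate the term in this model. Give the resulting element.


  t = 2
  (f (t)) = f(2,) = 3
  t = 2
  (f (t)) = f(2,) = 3
  (h (f (t)) (f (t))) = h(3, 3) = 0
  (r (h (f (t)) (f (t)))) = r(0,) = 0
  (f (r (h (f (t)) (f (t))))) = f(0,) = 3

value = 3


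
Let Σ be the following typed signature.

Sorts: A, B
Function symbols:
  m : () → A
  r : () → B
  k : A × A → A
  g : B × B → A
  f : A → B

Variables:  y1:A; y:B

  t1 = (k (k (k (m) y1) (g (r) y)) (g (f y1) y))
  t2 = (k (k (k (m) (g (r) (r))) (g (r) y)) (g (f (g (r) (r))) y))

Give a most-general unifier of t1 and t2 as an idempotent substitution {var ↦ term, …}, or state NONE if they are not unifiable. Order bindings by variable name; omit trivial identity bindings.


{y1 ↦ (g (r) (r))}


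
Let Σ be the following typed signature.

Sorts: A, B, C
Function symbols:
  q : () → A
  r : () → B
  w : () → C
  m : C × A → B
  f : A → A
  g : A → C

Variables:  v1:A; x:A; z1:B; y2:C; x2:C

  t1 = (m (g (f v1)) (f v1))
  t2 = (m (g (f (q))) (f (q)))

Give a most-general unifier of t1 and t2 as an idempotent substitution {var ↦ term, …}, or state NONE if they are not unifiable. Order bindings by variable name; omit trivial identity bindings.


{v1 ↦ (q)}


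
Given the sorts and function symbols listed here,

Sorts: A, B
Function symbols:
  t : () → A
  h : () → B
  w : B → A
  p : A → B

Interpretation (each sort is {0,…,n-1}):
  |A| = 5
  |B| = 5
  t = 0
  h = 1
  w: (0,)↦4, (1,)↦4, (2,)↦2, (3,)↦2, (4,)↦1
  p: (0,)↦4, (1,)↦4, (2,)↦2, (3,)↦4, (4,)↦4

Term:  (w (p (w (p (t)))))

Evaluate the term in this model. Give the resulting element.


value = 1

  t = 0
  (p (t)) = p(0,) = 4
  (w (p (t))) = w(4,) = 1
  (p (w (p (t)))) = p(1,) = 4
  (w (p (w (p (t))))) = w(4,) = 1


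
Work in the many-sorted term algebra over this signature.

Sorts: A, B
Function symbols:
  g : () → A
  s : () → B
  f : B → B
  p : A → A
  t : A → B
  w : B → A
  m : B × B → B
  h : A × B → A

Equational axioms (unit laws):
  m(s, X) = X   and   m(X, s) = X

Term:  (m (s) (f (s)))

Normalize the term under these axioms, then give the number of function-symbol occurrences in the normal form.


1. (m (s) (f (s)))  →  (f (s))
normal form: (f (s))

size = 2


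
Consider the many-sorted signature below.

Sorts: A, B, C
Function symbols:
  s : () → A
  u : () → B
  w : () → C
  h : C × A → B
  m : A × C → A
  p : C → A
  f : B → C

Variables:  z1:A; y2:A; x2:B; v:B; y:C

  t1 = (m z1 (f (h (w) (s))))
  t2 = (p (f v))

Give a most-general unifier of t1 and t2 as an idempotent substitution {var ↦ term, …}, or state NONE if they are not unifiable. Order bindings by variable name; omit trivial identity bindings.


head clash or occurs-check failure — not unifiable

NONE (not unifiable)


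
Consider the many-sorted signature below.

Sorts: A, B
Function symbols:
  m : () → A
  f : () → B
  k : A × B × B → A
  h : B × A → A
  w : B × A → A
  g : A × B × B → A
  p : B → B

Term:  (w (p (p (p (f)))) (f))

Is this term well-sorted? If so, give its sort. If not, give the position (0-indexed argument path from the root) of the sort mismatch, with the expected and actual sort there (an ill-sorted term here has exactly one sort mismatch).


ill-sorted at position [1]: expected A, got B

        (f) : B
      (p (f)) : B
    (p (p (f))) : B
  (p (p (p (f)))) : B
  (f) : B
(w (p (p (p (f)))) (f)) : ✗ arg 1 at [1] has sort B, expected A


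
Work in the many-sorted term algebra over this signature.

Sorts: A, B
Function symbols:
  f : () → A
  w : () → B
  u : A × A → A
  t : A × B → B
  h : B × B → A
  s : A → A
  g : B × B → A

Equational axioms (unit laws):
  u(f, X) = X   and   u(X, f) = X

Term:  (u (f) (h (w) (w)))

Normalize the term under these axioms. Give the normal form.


normal form = (h (w) (w))

1. (u (f) (h (w) (w)))  →  (h (w) (w))


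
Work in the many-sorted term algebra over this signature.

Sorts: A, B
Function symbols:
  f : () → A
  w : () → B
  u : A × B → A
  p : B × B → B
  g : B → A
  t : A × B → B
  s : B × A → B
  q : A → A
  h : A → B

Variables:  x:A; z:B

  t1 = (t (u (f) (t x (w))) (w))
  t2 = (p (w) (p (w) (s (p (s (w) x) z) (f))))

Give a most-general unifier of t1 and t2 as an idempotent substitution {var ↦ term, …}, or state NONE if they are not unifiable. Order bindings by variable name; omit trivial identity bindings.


head clash or occurs-check failure — not unifiable

NONE (not unifiable)
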